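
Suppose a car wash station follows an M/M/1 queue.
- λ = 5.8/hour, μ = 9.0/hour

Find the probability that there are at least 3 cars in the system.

ρ = λ/μ = 5.8/9.0 = 0.6444
P(N ≥ n) = ρⁿ
P(N ≥ 3) = 0.6444^3
P(N ≥ 3) = 0.2676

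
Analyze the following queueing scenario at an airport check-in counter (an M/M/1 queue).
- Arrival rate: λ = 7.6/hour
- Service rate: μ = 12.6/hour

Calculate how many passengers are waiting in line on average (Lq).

ρ = λ/μ = 7.6/12.6 = 0.6032
For M/M/1: Lq = λ²/(μ(μ-λ))
Lq = 57.76/(12.6 × 5.00)
Lq = 0.9168 passengers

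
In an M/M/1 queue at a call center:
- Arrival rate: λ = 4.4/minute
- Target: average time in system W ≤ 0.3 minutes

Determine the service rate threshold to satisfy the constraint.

For M/M/1: W = 1/(μ-λ)
Need W ≤ 0.3, so 1/(μ-λ) ≤ 0.3
μ - λ ≥ 1/0.3 = 3.3333
μ ≥ 4.4 + 3.3333 = 7.7333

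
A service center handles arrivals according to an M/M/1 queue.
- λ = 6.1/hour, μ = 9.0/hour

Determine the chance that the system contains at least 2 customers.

ρ = λ/μ = 6.1/9.0 = 0.6778
P(N ≥ n) = ρⁿ
P(N ≥ 2) = 0.6778^2
P(N ≥ 2) = 0.4594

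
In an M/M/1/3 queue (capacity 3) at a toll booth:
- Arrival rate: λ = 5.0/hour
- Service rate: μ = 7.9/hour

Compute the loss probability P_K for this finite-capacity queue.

ρ = λ/μ = 5.0/7.9 = 0.6329
P₀ = (1-ρ)/(1-ρ^(K+1)) = (1-0.6329)/(1-0.6329^4) = 0.3671/0.8395 = 0.4373
P_K = P₀×ρ^K = 0.4373 × 0.6329^3 = 0.4373 × 0.2535 = 0.1109
Blocking probability = 11.09%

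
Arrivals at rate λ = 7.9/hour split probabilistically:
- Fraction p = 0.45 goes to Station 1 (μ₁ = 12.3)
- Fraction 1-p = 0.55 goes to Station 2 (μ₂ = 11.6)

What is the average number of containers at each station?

Effective rates: λ₁ = 7.9×0.45 = 3.555, λ₂ = 7.9×0.55 = 4.345
Station 1: ρ₁ = 3.555/12.3 = 0.2890, L₁ = ρ₁/(1-ρ₁) = 0.2890/(1-0.2890) = 0.4065
Station 2: ρ₂ = 4.345/11.6 = 0.37457, L₂ = ρ₂/(1-ρ₂) = 0.37457/(1-0.37457) = 0.5989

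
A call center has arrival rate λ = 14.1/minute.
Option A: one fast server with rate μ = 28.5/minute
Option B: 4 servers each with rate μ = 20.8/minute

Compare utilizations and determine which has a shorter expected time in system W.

Option A: single server μ = 28.5 (M/M/1)
  ρ_A = 14.1/28.5 = 0.4947
  W_A = 1/(μ-λ) = 1/(28.5-14.1) = 1/14.40 = 0.06944

Option B: 4 servers μ = 20.8 (M/M/4)
  ρ_B = λ/(cμ) = 14.1/(4×20.8) = 0.1695
  Offered load a = λ/μ = cρ = 14.1/20.8 = 0.6779
  P₀ = [ Σₙ₌₀^3 aⁿ/n! + a^4/(4!(1-ρ)) ]⁻¹
  Σ = a^0/0! + a^1/1! + a^2/2! + a^3/3! = 1.0000 + 0.6779 + 0.2298 + 0.05192 = 1.9596
  a^4/(4!(1-ρ)) = 0.21117/(24 × 0.83053) = 0.01059
  P₀ = 1/(1.9596 + 0.01059) = 0.5076
  Lq = P₀·a^4·ρ / (4!(1-ρ)²) = 0.50757 × 0.21117 × 0.16947 / (24 × 0.68978) = 0.001097
  Wq_B = Lq/λ = 0.00109723/14.1 = 0.000077818
  W_B = Wq_B + 1/μ = 0.000077818 + 0.048077 = 0.04815

Since W_B = 0.04815 < W_A = 0.06944, Option B (multiple servers) has the shorter time in system.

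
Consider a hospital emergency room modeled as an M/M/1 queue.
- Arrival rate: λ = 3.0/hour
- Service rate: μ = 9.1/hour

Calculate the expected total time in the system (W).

First, compute utilization: ρ = λ/μ = 3.0/9.1 = 0.3297
For M/M/1: W = 1/(μ-λ)
W = 1/(9.1-3.0) = 1/6.10
W = 0.1639 hours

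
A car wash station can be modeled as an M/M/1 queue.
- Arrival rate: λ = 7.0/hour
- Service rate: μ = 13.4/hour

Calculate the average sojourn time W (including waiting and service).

First, compute utilization: ρ = λ/μ = 7.0/13.4 = 0.5224
For M/M/1: W = 1/(μ-λ)
W = 1/(13.4-7.0) = 1/6.40
W = 0.1562 hours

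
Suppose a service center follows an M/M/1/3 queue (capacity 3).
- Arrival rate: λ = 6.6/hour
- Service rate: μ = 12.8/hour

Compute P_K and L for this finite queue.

ρ = λ/μ = 6.6/12.8 = 0.51562
P₀ = (1-ρ)/(1-ρ^(K+1)) = (1-0.51562)/(1-0.51562^4) = 0.48438/0.92932 = 0.5212
P_K = P₀×ρ^K = 0.52122 × 0.51562^3 = 0.52122 × 0.13708 = 0.07145
Blocking probability P_3 = 0.07145 (7.15%)
L = ρ[1 - (K+1)ρ^K + Kρ^(K+1)] / [(1-ρ)(1-ρ^(K+1))]
L = 0.51562 × (1 - 4×0.13708 + 3×0.070684) / ((1 - 0.51562) × (1 - 0.070684)) = 0.7603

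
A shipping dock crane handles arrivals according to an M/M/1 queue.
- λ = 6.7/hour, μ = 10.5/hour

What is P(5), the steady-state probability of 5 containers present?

ρ = λ/μ = 6.7/10.5 = 0.638095
P(n) = (1-ρ)ρⁿ
P(5) = (1-0.638095) × 0.638095^5
P(5) = 0.361905 × 0.105786
P(5) = 0.03828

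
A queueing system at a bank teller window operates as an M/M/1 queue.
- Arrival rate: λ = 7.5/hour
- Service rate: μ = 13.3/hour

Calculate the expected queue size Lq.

ρ = λ/μ = 7.5/13.3 = 0.5639
For M/M/1: Lq = λ²/(μ(μ-λ))
Lq = 56.25/(13.3 × 5.80)
Lq = 0.7292 transactions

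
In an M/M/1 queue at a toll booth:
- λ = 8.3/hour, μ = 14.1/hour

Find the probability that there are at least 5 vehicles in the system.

ρ = λ/μ = 8.3/14.1 = 0.58865
P(N ≥ n) = ρⁿ
P(N ≥ 5) = 0.58865^5
P(N ≥ 5) = 0.07068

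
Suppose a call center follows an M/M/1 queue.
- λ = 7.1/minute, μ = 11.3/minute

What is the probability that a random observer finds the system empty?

ρ = λ/μ = 7.1/11.3 = 0.6283
P(0) = 1 - ρ = 1 - 0.6283 = 0.3717
The server is idle 37.17% of the time.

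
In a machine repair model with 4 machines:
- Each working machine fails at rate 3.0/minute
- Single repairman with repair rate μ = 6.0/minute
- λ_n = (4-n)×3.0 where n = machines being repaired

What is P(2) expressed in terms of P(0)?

P(2)/P(0) = ∏_{i=0}^{2-1} λ_i/μ_{i+1}
= (4-0)×3.0/6.0 × (4-1)×3.0/6.0
= 3.0000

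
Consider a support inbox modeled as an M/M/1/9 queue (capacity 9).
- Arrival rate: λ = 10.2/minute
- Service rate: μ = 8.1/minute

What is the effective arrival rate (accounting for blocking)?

ρ = λ/μ = 10.2/8.1 = 1.25926
P₀ = (1-ρ)/(1-ρ^(K+1)) = (1-1.25926)/(1-1.25926^10) = -0.25926/-9.0266 = 0.02872
P_K = P₀×ρ^K = 0.02872 × 1.25926^9 = 0.02872 × 7.9623 = 0.2287
λ_eff = λ(1-P_K) = 10.2 × (1 - 0.22869) = 10.2 × 0.77131 = 7.8674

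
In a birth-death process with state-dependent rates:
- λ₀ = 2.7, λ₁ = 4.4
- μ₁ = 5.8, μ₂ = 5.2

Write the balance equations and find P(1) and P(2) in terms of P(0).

Balance equations:
State 0: λ₀P₀ = μ₁P₁ → P₁ = (λ₀/μ₁)P₀ = (2.7/5.8)P₀ = 0.4655P₀
State 1: P₂ = (λ₀λ₁)/(μ₁μ₂)P₀ = (2.7×4.4)/(5.8×5.2)P₀ = 0.3939P₀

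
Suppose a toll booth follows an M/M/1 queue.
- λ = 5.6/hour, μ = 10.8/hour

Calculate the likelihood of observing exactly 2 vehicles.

ρ = λ/μ = 5.6/10.8 = 0.51852
P(n) = (1-ρ)ρⁿ
P(2) = (1-0.51852) × 0.51852^2
P(2) = 0.4815 × 0.2689
P(2) = 0.1295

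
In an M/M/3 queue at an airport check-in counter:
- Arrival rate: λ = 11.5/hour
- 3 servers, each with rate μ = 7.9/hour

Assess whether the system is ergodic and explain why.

Stability requires ρ = λ/(cμ) < 1
ρ = 11.5/(3 × 7.9) = 11.5/23.70 = 0.4852
Since 0.4852 < 1, the system is STABLE.
The servers are busy 48.52% of the time.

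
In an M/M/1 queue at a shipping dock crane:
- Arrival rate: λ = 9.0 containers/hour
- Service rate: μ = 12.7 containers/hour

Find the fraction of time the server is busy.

Server utilization: ρ = λ/μ
ρ = 9.0/12.7 = 0.7087
The server is busy 70.87% of the time.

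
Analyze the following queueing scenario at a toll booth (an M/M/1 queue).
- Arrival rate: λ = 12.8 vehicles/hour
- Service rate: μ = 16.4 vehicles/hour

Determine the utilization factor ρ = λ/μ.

Server utilization: ρ = λ/μ
ρ = 12.8/16.4 = 0.7805
The server is busy 78.05% of the time.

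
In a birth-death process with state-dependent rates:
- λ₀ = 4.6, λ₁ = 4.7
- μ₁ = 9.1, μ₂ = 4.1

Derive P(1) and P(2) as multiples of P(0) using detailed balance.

Balance equations:
State 0: λ₀P₀ = μ₁P₁ → P₁ = (λ₀/μ₁)P₀ = (4.6/9.1)P₀ = 0.5055P₀
State 1: P₂ = (λ₀λ₁)/(μ₁μ₂)P₀ = (4.6×4.7)/(9.1×4.1)P₀ = 0.5795P₀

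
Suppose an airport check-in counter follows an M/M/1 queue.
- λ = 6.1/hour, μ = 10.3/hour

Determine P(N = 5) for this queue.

ρ = λ/μ = 6.1/10.3 = 0.59223
P(n) = (1-ρ)ρⁿ
P(5) = (1-0.59223) × 0.59223^5
P(5) = 0.4078 × 0.07285
P(5) = 0.02971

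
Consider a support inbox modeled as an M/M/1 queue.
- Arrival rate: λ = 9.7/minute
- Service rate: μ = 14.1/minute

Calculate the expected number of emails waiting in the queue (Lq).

ρ = λ/μ = 9.7/14.1 = 0.6879
For M/M/1: Lq = λ²/(μ(μ-λ))
Lq = 94.09/(14.1 × 4.40)
Lq = 1.5166 emails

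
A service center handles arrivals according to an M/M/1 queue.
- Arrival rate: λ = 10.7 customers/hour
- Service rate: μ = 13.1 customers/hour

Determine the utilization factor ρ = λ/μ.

Server utilization: ρ = λ/μ
ρ = 10.7/13.1 = 0.8168
The server is busy 81.68% of the time.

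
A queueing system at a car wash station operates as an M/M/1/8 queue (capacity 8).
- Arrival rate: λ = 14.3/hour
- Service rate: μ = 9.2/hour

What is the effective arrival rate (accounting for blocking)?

ρ = λ/μ = 14.3/9.2 = 1.55435
P₀ = (1-ρ)/(1-ρ^(K+1)) = (1-1.55435)/(1-1.55435^9) = -0.5543/-51.9589 = 0.01067
P_K = P₀×ρ^K = 0.01067 × 1.55435^8 = 0.01067 × 34.0714 = 0.3635
λ_eff = λ(1-P_K) = 14.3 × (1 - 0.36351) = 14.3 × 0.63649 = 9.1018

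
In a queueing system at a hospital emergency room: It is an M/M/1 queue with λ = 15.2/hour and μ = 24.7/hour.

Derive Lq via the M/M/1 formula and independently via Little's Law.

Method 1 (direct): Lq = λ²/(μ(μ-λ)) = 231.04/(24.7 × 9.50) = 0.9846

Method 2 (Little's Law):
W = 1/(μ-λ) = 1/9.50 = 0.105263
Wq = W - 1/μ = 0.105263 - 0.0404858 = 0.064777
Lq = λWq = 15.2 × 0.064777 = 0.9846 ✔ (matches Method 1)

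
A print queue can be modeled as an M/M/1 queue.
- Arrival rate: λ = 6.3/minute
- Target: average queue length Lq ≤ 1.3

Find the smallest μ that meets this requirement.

For M/M/1: Lq = λ²/(μ(μ-λ))
Need Lq ≤ 1.3, i.e. μ(μ-λ) ≥ λ²/1.3
μ² - 6.3μ - 39.69/1.3 ≥ 0  →  μ² - 6.3μ - 30.53077 ≥ 0
Quadratic formula (positive root): μ = [λ + √(λ² + 4×30.53077)]/2
Discriminant: 39.69 + 4×30.53077 = 161.8131, √161.8131 = 12.7206
μ ≥ (6.3 + 12.7206)/2 = 9.5103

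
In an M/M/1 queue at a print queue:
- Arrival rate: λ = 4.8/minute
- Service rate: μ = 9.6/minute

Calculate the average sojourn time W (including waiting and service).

First, compute utilization: ρ = λ/μ = 4.8/9.6 = 0.5000
For M/M/1: W = 1/(μ-λ)
W = 1/(9.6-4.8) = 1/4.80
W = 0.2083 minutes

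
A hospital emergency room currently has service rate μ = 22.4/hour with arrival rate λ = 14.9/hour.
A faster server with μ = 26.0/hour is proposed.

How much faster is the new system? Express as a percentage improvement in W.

System 1: ρ₁ = 14.9/22.4 = 0.6652, W₁ = 1/(22.4-14.9) = 0.13333
System 2: ρ₂ = 14.9/26.0 = 0.5731, W₂ = 1/(26.0-14.9) = 0.090090
Improvement: (W₁-W₂)/W₁ = (0.13333-0.090090)/0.13333 = 32.43%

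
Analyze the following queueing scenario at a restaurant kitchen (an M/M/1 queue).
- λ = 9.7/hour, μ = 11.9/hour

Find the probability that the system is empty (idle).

ρ = λ/μ = 9.7/11.9 = 0.8151
P(0) = 1 - ρ = 1 - 0.8151 = 0.1849
The server is idle 18.49% of the time.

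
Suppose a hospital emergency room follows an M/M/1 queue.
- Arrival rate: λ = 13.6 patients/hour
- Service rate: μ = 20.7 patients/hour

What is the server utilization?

Server utilization: ρ = λ/μ
ρ = 13.6/20.7 = 0.6570
The server is busy 65.70% of the time.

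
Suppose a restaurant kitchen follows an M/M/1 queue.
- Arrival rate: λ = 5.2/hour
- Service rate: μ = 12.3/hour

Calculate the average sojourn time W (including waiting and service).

First, compute utilization: ρ = λ/μ = 5.2/12.3 = 0.4228
For M/M/1: W = 1/(μ-λ)
W = 1/(12.3-5.2) = 1/7.10
W = 0.1408 hours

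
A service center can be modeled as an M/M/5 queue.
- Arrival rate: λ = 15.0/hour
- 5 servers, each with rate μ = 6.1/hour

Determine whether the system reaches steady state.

Stability requires ρ = λ/(cμ) < 1
ρ = 15.0/(5 × 6.1) = 15.0/30.50 = 0.4918
Since 0.4918 < 1, the system is STABLE.
The servers are busy 49.18% of the time.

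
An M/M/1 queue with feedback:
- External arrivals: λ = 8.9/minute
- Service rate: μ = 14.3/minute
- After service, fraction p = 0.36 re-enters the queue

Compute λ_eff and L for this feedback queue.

Effective arrival rate: λ_eff = λ/(1-p) = 8.9/(1-0.36) = 8.9/0.64 = 13.90625
ρ = λ_eff/μ = 13.90625/14.3 = 0.97246503
L = ρ/(1-ρ) = 0.97246503/(1-0.97246503) = 35.3175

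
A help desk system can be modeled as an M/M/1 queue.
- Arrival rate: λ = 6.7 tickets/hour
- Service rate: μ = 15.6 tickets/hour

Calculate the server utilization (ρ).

Server utilization: ρ = λ/μ
ρ = 6.7/15.6 = 0.4295
The server is busy 42.95% of the time.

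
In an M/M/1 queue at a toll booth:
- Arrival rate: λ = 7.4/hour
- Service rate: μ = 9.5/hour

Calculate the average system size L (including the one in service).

ρ = λ/μ = 7.4/9.5 = 0.7789
For M/M/1: L = λ/(μ-λ)
L = 7.4/(9.5-7.4) = 7.4/2.10
L = 3.5238 vehicles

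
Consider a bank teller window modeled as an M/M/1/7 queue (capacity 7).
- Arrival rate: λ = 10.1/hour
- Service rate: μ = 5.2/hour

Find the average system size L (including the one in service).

ρ = λ/μ = 10.1/5.2 = 1.9423
P₀ = (1-ρ)/(1-ρ^(K+1)) = (1-1.9423)/(1-1.9423^8) = -0.9423/-201.5492 = 0.004675
P_K = P₀×ρ^K = 0.0046753 × 1.9423^7 = 0.0046753 × 104.2832 = 0.4876
L = ρ[1 - (K+1)ρ^K + Kρ^(K+1)] / [(1-ρ)(1-ρ^(K+1))]
L = 1.9423 × (1 - 8×104.2832 + 7×202.5492) / ((1 - 1.9423) × (1 - 202.5492)) = 5.9785 transactions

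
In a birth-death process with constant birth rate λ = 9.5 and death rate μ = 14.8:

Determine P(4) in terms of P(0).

For constant rates: P(n)/P(0) = (λ/μ)^n
P(4)/P(0) = (9.5/14.8)^4 = 0.6419^4 = 0.1698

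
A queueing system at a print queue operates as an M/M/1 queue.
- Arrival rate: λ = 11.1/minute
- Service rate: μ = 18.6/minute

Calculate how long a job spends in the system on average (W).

First, compute utilization: ρ = λ/μ = 11.1/18.6 = 0.5968
For M/M/1: W = 1/(μ-λ)
W = 1/(18.6-11.1) = 1/7.50
W = 0.1333 minutes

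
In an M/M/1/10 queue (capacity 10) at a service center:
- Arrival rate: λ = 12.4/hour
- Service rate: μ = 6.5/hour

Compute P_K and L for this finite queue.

ρ = λ/μ = 12.4/6.5 = 1.90769
P₀ = (1-ρ)/(1-ρ^(K+1)) = (1-1.90769)/(1-1.90769^11) = -0.90769/-1216.8277 = 0.0007459
P_K = P₀×ρ^K = 0.0007459 × 1.90769^10 = 0.0007459 × 638.3782 = 0.4762
Blocking probability P_10 = 0.4762 (47.62%)
L = ρ[1 - (K+1)ρ^K + Kρ^(K+1)] / [(1-ρ)(1-ρ^(K+1))]
L = 1.90769 × (1 - 11×638.3782 + 10×1217.8277) / ((1 - 1.90769) × (1 - 1217.8277)) = 8.9073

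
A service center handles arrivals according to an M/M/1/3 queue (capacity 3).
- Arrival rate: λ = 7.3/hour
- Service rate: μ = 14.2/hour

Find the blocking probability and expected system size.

ρ = λ/μ = 7.3/14.2 = 0.5141
P₀ = (1-ρ)/(1-ρ^(K+1)) = (1-0.5141)/(1-0.5141^4) = 0.4859/0.9301 = 0.5224
P_K = P₀×ρ^K = 0.52239 × 0.5141^3 = 0.52239 × 0.13588 = 0.07098
Blocking probability P_3 = 0.07098 (7.10%)
L = ρ[1 - (K+1)ρ^K + Kρ^(K+1)] / [(1-ρ)(1-ρ^(K+1))]
L = 0.5141 × (1 - 4×0.13588 + 3×0.069854) / ((1 - 0.5141) × (1 - 0.069854)) = 0.7576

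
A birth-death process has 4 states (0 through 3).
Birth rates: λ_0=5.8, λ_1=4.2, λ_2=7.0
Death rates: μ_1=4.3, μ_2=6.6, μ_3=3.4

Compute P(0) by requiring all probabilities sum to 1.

Ratios P(n)/P(0) = (λ₀···λₙ₋₁)/(μ₁···μₙ):
P(1)/P(0) = (5.8)/(4.3) = 1.3488
P(2)/P(0) = (5.8×4.2)/(4.3×6.6) = 0.8584
P(3)/P(0) = (5.8×4.2×7.0)/(4.3×6.6×3.4) = 1.7672

Normalization: ∑ P(n) = 1
P(0) × (1.0000 + 1.3488 + 0.8584 + 1.7672) = 1
P(0) × 4.9744 = 1
P(0) = 1/4.9744 = 0.2010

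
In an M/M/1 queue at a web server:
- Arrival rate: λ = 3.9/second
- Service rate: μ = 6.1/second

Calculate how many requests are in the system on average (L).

ρ = λ/μ = 3.9/6.1 = 0.6393
For M/M/1: L = λ/(μ-λ)
L = 3.9/(6.1-3.9) = 3.9/2.20
L = 1.7727 requests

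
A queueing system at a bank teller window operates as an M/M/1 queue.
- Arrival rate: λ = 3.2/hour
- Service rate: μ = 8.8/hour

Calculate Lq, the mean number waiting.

ρ = λ/μ = 3.2/8.8 = 0.3636
For M/M/1: Lq = λ²/(μ(μ-λ))
Lq = 10.24/(8.8 × 5.60)
Lq = 0.2078 transactions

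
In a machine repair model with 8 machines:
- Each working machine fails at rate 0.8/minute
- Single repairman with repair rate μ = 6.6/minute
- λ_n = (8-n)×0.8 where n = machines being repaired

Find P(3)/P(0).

P(3)/P(0) = ∏_{i=0}^{3-1} λ_i/μ_{i+1}
= (8-0)×0.8/6.6 × (8-1)×0.8/6.6 × (8-2)×0.8/6.6
= 0.5984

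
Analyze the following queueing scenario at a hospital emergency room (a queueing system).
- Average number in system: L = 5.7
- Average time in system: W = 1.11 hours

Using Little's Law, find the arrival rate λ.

Little's Law: L = λW, so λ = L/W
λ = 5.7/1.11 = 5.1351 patients/hour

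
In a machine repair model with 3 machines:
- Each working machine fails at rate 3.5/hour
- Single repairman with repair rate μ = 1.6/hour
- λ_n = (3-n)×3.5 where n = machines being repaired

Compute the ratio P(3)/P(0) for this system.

P(3)/P(0) = ∏_{i=0}^{3-1} λ_i/μ_{i+1}
= (3-0)×3.5/1.6 × (3-1)×3.5/1.6 × (3-2)×3.5/1.6
= 62.8052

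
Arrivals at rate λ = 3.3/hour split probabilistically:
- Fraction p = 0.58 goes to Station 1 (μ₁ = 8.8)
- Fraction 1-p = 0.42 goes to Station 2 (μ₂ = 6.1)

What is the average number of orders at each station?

Effective rates: λ₁ = 3.3×0.58 = 1.914, λ₂ = 3.3×0.42 = 1.386
Station 1: ρ₁ = 1.914/8.8 = 0.2175, L₁ = ρ₁/(1-ρ₁) = 0.2175/(1-0.2175) = 0.2780
Station 2: ρ₂ = 1.386/6.1 = 0.2272, L₂ = ρ₂/(1-ρ₂) = 0.2272/(1-0.2272) = 0.2940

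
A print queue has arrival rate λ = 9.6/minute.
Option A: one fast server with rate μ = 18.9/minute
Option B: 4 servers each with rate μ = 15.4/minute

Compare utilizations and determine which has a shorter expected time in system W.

Option A: single server μ = 18.9 (M/M/1)
  ρ_A = 9.6/18.9 = 0.5079
  W_A = 1/(μ-λ) = 1/(18.9-9.6) = 1/9.30 = 0.1075

Option B: 4 servers μ = 15.4 (M/M/4)
  ρ_B = λ/(cμ) = 9.6/(4×15.4) = 0.1558
  Offered load a = λ/μ = cρ = 9.6/15.4 = 0.6234
  P₀ = [ Σₙ₌₀^3 aⁿ/n! + a^4/(4!(1-ρ)) ]⁻¹
  Σ = a^0/0! + a^1/1! + a^2/2! + a^3/3! = 1.00000 + 0.623377 + 0.194299 + 0.0403739 = 1.8580
  a^4/(4!(1-ρ)) = 0.15101/(24 × 0.84416) = 0.007454
  P₀ = 1/(1.85805 + 0.00745364) = 0.5360
  Lq = P₀·a^4·ρ / (4!(1-ρ)²) = 0.53605 × 0.15101 × 0.15584 / (24 × 0.71260) = 0.0007376
  Wq_B = Lq/λ = 0.000737632/9.6 = 0.000076837
  W_B = Wq_B + 1/μ = 0.000076837 + 0.064935 = 0.06501

Since W_B = 0.06501 < W_A = 0.1075, Option B (multiple servers) has the shorter time in system.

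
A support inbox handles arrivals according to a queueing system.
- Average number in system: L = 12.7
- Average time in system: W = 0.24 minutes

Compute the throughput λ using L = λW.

Little's Law: L = λW, so λ = L/W
λ = 12.7/0.24 = 52.9167 emails/minute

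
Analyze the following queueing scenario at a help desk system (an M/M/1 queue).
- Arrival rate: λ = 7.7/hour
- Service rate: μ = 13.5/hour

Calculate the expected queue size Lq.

ρ = λ/μ = 7.7/13.5 = 0.5704
For M/M/1: Lq = λ²/(μ(μ-λ))
Lq = 59.29/(13.5 × 5.80)
Lq = 0.7572 tickets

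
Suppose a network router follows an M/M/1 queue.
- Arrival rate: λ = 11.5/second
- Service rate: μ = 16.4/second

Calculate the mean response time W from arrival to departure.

First, compute utilization: ρ = λ/μ = 11.5/16.4 = 0.7012
For M/M/1: W = 1/(μ-λ)
W = 1/(16.4-11.5) = 1/4.90
W = 0.2041 seconds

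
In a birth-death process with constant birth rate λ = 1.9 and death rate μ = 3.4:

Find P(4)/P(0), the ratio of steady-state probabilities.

For constant rates: P(n)/P(0) = (λ/μ)^n
P(4)/P(0) = (1.9/3.4)^4 = 0.55882^4 = 0.09752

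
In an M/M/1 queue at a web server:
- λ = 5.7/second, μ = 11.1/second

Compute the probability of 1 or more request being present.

ρ = λ/μ = 5.7/11.1 = 0.5135
P(N ≥ n) = ρⁿ
P(N ≥ 1) = 0.5135^1
P(N ≥ 1) = 0.5135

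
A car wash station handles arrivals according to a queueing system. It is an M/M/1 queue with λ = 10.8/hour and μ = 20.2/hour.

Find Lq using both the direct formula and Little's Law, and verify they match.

Method 1 (direct): Lq = λ²/(μ(μ-λ)) = 116.64/(20.2 × 9.40) = 0.6143

Method 2 (Little's Law):
W = 1/(μ-λ) = 1/9.40 = 0.10638
Wq = W - 1/μ = 0.10638 - 0.049505 = 0.05688
Lq = λWq = 10.8 × 0.05688 = 0.6143 ✔ (matches Method 1)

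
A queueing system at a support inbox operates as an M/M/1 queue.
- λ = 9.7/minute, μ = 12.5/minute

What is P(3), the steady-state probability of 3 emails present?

ρ = λ/μ = 9.7/12.5 = 0.7760
P(n) = (1-ρ)ρⁿ
P(3) = (1-0.7760) × 0.7760^3
P(3) = 0.2240 × 0.4673
P(3) = 0.1047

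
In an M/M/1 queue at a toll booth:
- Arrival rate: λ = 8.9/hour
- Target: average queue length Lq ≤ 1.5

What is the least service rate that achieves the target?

For M/M/1: Lq = λ²/(μ(μ-λ))
Need Lq ≤ 1.5, i.e. μ(μ-λ) ≥ λ²/1.5
μ² - 8.9μ - 79.21/1.5 ≥ 0  →  μ² - 8.9μ - 52.80667 ≥ 0
Quadratic formula (positive root): μ = [λ + √(λ² + 4×52.80667)]/2
Discriminant: 79.21 + 4×52.80667 = 290.4367, √290.4367 = 17.0422
μ ≥ (8.9 + 17.0422)/2 = 12.9711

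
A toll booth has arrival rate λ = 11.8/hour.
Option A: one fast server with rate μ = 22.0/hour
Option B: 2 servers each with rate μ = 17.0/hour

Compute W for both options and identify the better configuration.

Option A: single server μ = 22.0 (M/M/1)
  ρ_A = 11.8/22.0 = 0.5364
  W_A = 1/(μ-λ) = 1/(22.0-11.8) = 1/10.20 = 0.09804

Option B: 2 servers μ = 17.0 (M/M/2)
  ρ_B = λ/(cμ) = 11.8/(2×17.0) = 0.3471
  Offered load a = λ/μ = cρ = 11.8/17.0 = 0.6941
  P₀ = [ Σₙ₌₀^1 aⁿ/n! + a^2/(2!(1-ρ)) ]⁻¹
  Σ = a^0/0! + a^1/1! = 1.0000 + 0.6941 = 1.6941
  a^2/(2!(1-ρ)) = 0.48180/(2 × 0.65294) = 0.3689
  P₀ = 1/(1.6941 + 0.3689) = 0.4847
  Lq = P₀·a^2·ρ / (2!(1-ρ)²) = 0.48472 × 0.48180 × 0.34706 / (2 × 0.42633) = 0.09506
  Wq_B = Lq/λ = 0.09506/11.8 = 0.008056
  W_B = Wq_B + 1/μ = 0.008056 + 0.05882 = 0.06688

Since W_B = 0.06688 < W_A = 0.09804, Option B (multiple servers) has the shorter time in system.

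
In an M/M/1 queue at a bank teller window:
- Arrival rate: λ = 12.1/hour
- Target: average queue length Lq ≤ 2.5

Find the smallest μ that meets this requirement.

For M/M/1: Lq = λ²/(μ(μ-λ))
Need Lq ≤ 2.5, i.e. μ(μ-λ) ≥ λ²/2.5
μ² - 12.1μ - 146.41/2.5 ≥ 0  →  μ² - 12.1μ - 58.5640 ≥ 0
Quadratic formula (positive root): μ = [λ + √(λ² + 4×58.5640)]/2
Discriminant: 146.41 + 4×58.5640 = 380.6660, √380.6660 = 19.51066
μ ≥ (12.1 + 19.51066)/2 = 15.8053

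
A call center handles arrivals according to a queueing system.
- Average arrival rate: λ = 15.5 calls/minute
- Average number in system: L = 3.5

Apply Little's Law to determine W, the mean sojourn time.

Little's Law: L = λW, so W = L/λ
W = 3.5/15.5 = 0.2258 minutes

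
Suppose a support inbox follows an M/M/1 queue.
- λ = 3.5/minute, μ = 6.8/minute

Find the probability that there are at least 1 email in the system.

ρ = λ/μ = 3.5/6.8 = 0.5147
P(N ≥ n) = ρⁿ
P(N ≥ 1) = 0.5147^1
P(N ≥ 1) = 0.5147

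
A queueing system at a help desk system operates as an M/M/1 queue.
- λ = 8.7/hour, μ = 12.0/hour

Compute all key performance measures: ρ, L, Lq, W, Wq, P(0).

Step 1: ρ = λ/μ = 8.7/12.0 = 0.7250
Step 2: L = λ/(μ-λ) = 8.7/3.30 = 2.6364
Step 3: Lq = λ²/(μ(μ-λ)) = 75.69/(12.0×3.30) = 1.9114
Step 4: W = 1/(μ-λ) = 1/3.30 = 0.30303
Step 5: Wq = λ/(μ(μ-λ)) = 8.7/(12.0×3.30) = 0.2197
Step 6: P(0) = 1-ρ = 0.2750
Verify: L = λW = 8.7×0.30303 = 2.6364 ✔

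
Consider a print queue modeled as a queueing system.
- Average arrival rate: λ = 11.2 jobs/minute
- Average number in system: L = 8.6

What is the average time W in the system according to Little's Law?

Little's Law: L = λW, so W = L/λ
W = 8.6/11.2 = 0.7679 minutes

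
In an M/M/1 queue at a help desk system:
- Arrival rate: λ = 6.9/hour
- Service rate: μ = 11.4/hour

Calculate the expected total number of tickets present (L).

ρ = λ/μ = 6.9/11.4 = 0.6053
For M/M/1: L = λ/(μ-λ)
L = 6.9/(11.4-6.9) = 6.9/4.50
L = 1.5333 tickets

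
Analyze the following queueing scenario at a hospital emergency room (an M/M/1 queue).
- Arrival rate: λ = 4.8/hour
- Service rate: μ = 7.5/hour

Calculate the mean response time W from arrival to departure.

First, compute utilization: ρ = λ/μ = 4.8/7.5 = 0.6400
For M/M/1: W = 1/(μ-λ)
W = 1/(7.5-4.8) = 1/2.70
W = 0.3704 hours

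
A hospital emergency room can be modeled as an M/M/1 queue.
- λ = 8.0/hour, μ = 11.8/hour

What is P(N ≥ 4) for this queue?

ρ = λ/μ = 8.0/11.8 = 0.6780
P(N ≥ n) = ρⁿ
P(N ≥ 4) = 0.6780^4
P(N ≥ 4) = 0.2113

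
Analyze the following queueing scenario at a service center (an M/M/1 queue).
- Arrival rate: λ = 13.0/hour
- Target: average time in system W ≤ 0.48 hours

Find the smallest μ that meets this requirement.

For M/M/1: W = 1/(μ-λ)
Need W ≤ 0.48, so 1/(μ-λ) ≤ 0.48
μ - λ ≥ 1/0.48 = 2.0833
μ ≥ 13.0 + 2.0833 = 15.0833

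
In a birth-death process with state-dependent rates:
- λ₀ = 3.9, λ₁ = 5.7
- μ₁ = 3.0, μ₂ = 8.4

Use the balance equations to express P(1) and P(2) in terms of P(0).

Balance equations:
State 0: λ₀P₀ = μ₁P₁ → P₁ = (λ₀/μ₁)P₀ = (3.9/3.0)P₀ = 1.3000P₀
State 1: P₂ = (λ₀λ₁)/(μ₁μ₂)P₀ = (3.9×5.7)/(3.0×8.4)P₀ = 0.8821P₀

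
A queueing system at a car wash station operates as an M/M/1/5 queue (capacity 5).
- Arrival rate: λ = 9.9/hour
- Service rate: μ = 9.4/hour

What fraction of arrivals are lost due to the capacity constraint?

ρ = λ/μ = 9.9/9.4 = 1.0532
P₀ = (1-ρ)/(1-ρ^(K+1)) = (1-1.0532)/(1-1.0532^6) = -0.05320/-0.3648 = 0.1458
P_K = P₀×ρ^K = 0.14584 × 1.0532^5 = 0.14584 × 1.2958 = 0.1890
Blocking probability = 18.90%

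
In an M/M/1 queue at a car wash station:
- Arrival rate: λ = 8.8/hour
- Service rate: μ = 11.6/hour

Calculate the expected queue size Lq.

ρ = λ/μ = 8.8/11.6 = 0.7586
For M/M/1: Lq = λ²/(μ(μ-λ))
Lq = 77.44/(11.6 × 2.80)
Lq = 2.3842 cars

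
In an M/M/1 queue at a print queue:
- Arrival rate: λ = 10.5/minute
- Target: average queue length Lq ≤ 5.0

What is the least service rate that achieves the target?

For M/M/1: Lq = λ²/(μ(μ-λ))
Need Lq ≤ 5.0, i.e. μ(μ-λ) ≥ λ²/5.0
μ² - 10.5μ - 110.25/5.0 ≥ 0  →  μ² - 10.5μ - 22.0500 ≥ 0
Quadratic formula (positive root): μ = [λ + √(λ² + 4×22.0500)]/2
Discriminant: 110.25 + 4×22.0500 = 198.4500, √198.4500 = 14.0872
μ ≥ (10.5 + 14.0872)/2 = 12.2936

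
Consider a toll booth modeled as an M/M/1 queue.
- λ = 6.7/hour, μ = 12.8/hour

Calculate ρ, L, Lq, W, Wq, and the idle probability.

Step 1: ρ = λ/μ = 6.7/12.8 = 0.5234
Step 2: L = λ/(μ-λ) = 6.7/6.10 = 1.0984
Step 3: Lq = λ²/(μ(μ-λ)) = 44.89/(12.8×6.10) = 0.5749
Step 4: W = 1/(μ-λ) = 1/6.10 = 0.163934
Step 5: Wq = λ/(μ(μ-λ)) = 6.7/(12.8×6.10) = 0.08581
Step 6: P(0) = 1-ρ = 0.4766
Verify: L = λW = 6.7×0.163934 = 1.0984 ✔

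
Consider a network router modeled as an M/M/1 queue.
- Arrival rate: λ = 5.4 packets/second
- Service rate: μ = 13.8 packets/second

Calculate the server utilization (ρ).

Server utilization: ρ = λ/μ
ρ = 5.4/13.8 = 0.3913
The server is busy 39.13% of the time.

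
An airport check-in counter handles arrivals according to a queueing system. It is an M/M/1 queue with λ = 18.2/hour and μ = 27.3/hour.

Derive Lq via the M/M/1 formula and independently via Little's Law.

Method 1 (direct): Lq = λ²/(μ(μ-λ)) = 331.24/(27.3 × 9.10) = 1.3333

Method 2 (Little's Law):
W = 1/(μ-λ) = 1/9.10 = 0.10989
Wq = W - 1/μ = 0.10989 - 0.036630 = 0.07326
Lq = λWq = 18.2 × 0.07326 = 1.3333 ✔ (matches Method 1)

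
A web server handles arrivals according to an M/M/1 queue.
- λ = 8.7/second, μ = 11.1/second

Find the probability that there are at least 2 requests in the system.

ρ = λ/μ = 8.7/11.1 = 0.7838
P(N ≥ n) = ρⁿ
P(N ≥ 2) = 0.7838^2
P(N ≥ 2) = 0.6143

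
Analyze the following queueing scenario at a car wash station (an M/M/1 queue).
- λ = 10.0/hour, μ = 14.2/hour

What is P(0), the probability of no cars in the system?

ρ = λ/μ = 10.0/14.2 = 0.7042
P(0) = 1 - ρ = 1 - 0.7042 = 0.2958
The server is idle 29.58% of the time.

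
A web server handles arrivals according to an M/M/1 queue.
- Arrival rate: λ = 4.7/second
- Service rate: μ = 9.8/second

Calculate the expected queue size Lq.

ρ = λ/μ = 4.7/9.8 = 0.4796
For M/M/1: Lq = λ²/(μ(μ-λ))
Lq = 22.09/(9.8 × 5.10)
Lq = 0.4420 requests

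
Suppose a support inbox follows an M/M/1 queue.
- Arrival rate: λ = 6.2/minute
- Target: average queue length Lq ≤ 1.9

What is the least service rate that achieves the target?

For M/M/1: Lq = λ²/(μ(μ-λ))
Need Lq ≤ 1.9, i.e. μ(μ-λ) ≥ λ²/1.9
μ² - 6.2μ - 38.44/1.9 ≥ 0  →  μ² - 6.2μ - 20.23158 ≥ 0
Quadratic formula (positive root): μ = [λ + √(λ² + 4×20.23158)]/2
Discriminant: 38.44 + 4×20.23158 = 119.3663, √119.3663 = 10.9255
μ ≥ (6.2 + 10.9255)/2 = 8.5627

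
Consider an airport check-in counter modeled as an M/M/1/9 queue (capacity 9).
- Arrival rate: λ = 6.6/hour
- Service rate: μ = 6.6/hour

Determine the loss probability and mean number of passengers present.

ρ = λ/μ = 6.6/6.6 = 1 exactly.
With ρ = 1 the usual (1-ρ)/(1-ρ^(K+1)) form is 0/0; instead every state 0..K is equally likely.
P₀ = 1/(K+1) = 1/10 = 0.1000
P_K = P₀×ρ^K = P₀ = 0.1000
Blocking probability P_9 = 0.1000 (10.00%)
L = K/2 = 9/2 = 4.5000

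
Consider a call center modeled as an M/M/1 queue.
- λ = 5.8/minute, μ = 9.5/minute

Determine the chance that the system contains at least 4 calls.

ρ = λ/μ = 5.8/9.5 = 0.6105
P(N ≥ n) = ρⁿ
P(N ≥ 4) = 0.6105^4
P(N ≥ 4) = 0.1389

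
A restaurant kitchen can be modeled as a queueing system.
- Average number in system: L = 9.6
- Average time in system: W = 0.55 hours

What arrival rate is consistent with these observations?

Little's Law: L = λW, so λ = L/W
λ = 9.6/0.55 = 17.4545 orders/hour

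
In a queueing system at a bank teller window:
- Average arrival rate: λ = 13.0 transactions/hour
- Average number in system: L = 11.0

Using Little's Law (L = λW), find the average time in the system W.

Little's Law: L = λW, so W = L/λ
W = 11.0/13.0 = 0.8462 hours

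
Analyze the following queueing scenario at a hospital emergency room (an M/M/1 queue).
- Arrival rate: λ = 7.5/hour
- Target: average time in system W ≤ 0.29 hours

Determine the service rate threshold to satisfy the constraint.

For M/M/1: W = 1/(μ-λ)
Need W ≤ 0.29, so 1/(μ-λ) ≤ 0.29
μ - λ ≥ 1/0.29 = 3.4483
μ ≥ 7.5 + 3.4483 = 10.9483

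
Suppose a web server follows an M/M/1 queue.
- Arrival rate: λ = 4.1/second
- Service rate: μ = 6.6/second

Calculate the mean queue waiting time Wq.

First, compute utilization: ρ = λ/μ = 4.1/6.6 = 0.6212
For M/M/1: Wq = λ/(μ(μ-λ))
Wq = 4.1/(6.6 × (6.6-4.1))
Wq = 4.1/(6.6 × 2.50)
Wq = 0.2485 seconds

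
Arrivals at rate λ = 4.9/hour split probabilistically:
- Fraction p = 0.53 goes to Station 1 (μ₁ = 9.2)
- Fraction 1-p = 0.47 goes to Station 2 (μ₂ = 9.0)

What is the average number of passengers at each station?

Effective rates: λ₁ = 4.9×0.53 = 2.597, λ₂ = 4.9×0.47 = 2.303
Station 1: ρ₁ = 2.597/9.2 = 0.2823, L₁ = ρ₁/(1-ρ₁) = 0.2823/(1-0.2823) = 0.3933
Station 2: ρ₂ = 2.303/9.0 = 0.2559, L₂ = ρ₂/(1-ρ₂) = 0.2559/(1-0.2559) = 0.3439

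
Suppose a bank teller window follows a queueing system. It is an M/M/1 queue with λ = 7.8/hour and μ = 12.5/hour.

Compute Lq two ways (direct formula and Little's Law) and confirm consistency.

Method 1 (direct): Lq = λ²/(μ(μ-λ)) = 60.84/(12.5 × 4.70) = 1.0356

Method 2 (Little's Law):
W = 1/(μ-λ) = 1/4.70 = 0.21277
Wq = W - 1/μ = 0.21277 - 0.080000 = 0.13277
Lq = λWq = 7.8 × 0.13277 = 1.0356 ✔ (matches Method 1)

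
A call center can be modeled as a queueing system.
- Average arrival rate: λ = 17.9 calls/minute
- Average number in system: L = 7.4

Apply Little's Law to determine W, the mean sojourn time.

Little's Law: L = λW, so W = L/λ
W = 7.4/17.9 = 0.4134 minutes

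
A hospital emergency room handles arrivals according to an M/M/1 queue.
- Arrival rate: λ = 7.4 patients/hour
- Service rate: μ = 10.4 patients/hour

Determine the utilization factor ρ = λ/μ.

Server utilization: ρ = λ/μ
ρ = 7.4/10.4 = 0.7115
The server is busy 71.15% of the time.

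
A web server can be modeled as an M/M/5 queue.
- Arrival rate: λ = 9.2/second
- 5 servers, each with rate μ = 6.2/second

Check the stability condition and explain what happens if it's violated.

Stability requires ρ = λ/(cμ) < 1
ρ = 9.2/(5 × 6.2) = 9.2/31.00 = 0.2968
Since 0.2968 < 1, the system is STABLE.
The servers are busy 29.68% of the time.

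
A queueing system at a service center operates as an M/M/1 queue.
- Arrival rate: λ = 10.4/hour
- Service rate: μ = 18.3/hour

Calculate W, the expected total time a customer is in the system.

First, compute utilization: ρ = λ/μ = 10.4/18.3 = 0.5683
For M/M/1: W = 1/(μ-λ)
W = 1/(18.3-10.4) = 1/7.90
W = 0.1266 hours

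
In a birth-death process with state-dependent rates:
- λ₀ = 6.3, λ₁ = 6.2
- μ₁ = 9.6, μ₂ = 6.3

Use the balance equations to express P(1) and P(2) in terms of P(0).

Balance equations:
State 0: λ₀P₀ = μ₁P₁ → P₁ = (λ₀/μ₁)P₀ = (6.3/9.6)P₀ = 0.6562P₀
State 1: P₂ = (λ₀λ₁)/(μ₁μ₂)P₀ = (6.3×6.2)/(9.6×6.3)P₀ = 0.6458P₀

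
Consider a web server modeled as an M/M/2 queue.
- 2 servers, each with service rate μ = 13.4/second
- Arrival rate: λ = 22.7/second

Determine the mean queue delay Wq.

Traffic intensity: ρ = λ/(cμ) = 22.7/(2×13.4) = 0.8470
Since ρ = 0.8470 < 1, system is stable.
Offered load a = λ/μ = cρ = 22.7/13.4 = 1.6940
P₀ = [ Σₙ₌₀^1 aⁿ/n! + a^2/(2!(1-ρ)) ]⁻¹
Σ = a^0/0! + a^1/1! = 1.0000 + 1.6940 = 2.6940
a^2/(2!(1-ρ)) = 2.869737/(2 × 0.1529851) = 9.3791
P₀ = 1/(2.6940 + 9.3791) = 0.08283
Lq = P₀·a^2·ρ / (2!(1-ρ)²) = 0.082828 × 2.8697 × 0.84701 / (2 × 0.023404) = 4.3011
Wq = Lq/λ = 4.3011/22.7 = 0.1895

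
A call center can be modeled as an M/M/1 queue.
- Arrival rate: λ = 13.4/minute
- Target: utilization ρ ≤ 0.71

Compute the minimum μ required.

ρ = λ/μ, so μ = λ/ρ
μ ≥ 13.4/0.71 = 18.8732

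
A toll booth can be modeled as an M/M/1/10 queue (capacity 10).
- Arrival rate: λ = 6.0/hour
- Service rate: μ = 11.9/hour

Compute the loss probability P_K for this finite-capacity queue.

ρ = λ/μ = 6.0/11.9 = 0.5042
P₀ = (1-ρ)/(1-ρ^(K+1)) = (1-0.5042)/(1-0.5042^11) = 0.49580/0.99946 = 0.4961
P_K = P₀×ρ^K = 0.49607 × 0.5042^10 = 0.49607 × 0.0010618 = 0.0005267
Blocking probability = 0.05267%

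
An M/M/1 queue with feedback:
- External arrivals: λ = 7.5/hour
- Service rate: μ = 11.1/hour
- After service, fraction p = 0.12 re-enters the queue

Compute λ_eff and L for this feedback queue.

Effective arrival rate: λ_eff = λ/(1-p) = 7.5/(1-0.12) = 7.5/0.88 = 8.522727
ρ = λ_eff/μ = 8.522727/11.1 = 0.767813
L = ρ/(1-ρ) = 0.767813/(1-0.767813) = 3.3069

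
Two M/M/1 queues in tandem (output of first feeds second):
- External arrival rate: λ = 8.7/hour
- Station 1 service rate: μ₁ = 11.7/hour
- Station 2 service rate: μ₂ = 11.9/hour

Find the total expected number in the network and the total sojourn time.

By Jackson's theorem, each station behaves as independent M/M/1.
Station 1: ρ₁ = 8.7/11.7 = 0.7436, L₁ = ρ₁/(1-ρ₁) = λ/(μ₁-λ) = 8.7/3.00 = 2.90000
Station 2: ρ₂ = 8.7/11.9 = 0.7311, L₂ = ρ₂/(1-ρ₂) = λ/(μ₂-λ) = 8.7/3.20 = 2.71875
Total: L = L₁ + L₂ = 2.90000 + 2.71875 = 5.6188
W = L/λ = 5.6188/8.7 = 0.6458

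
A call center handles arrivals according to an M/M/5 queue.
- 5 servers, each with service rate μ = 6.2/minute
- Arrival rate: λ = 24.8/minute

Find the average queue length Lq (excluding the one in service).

Traffic intensity: ρ = λ/(cμ) = 24.8/(5×6.2) = 0.8000
Since ρ = 0.8000 < 1, system is stable.
Offered load a = λ/μ = cρ = 24.8/6.2 = 4.0000
P₀ = [ Σₙ₌₀^4 aⁿ/n! + a^5/(5!(1-ρ)) ]⁻¹
Σ = a^0/0! + a^1/1! + a^2/2! + a^3/3! + a^4/4! = 1.000000 + 4.000000 + 8.000000 + 10.66667 + 10.66667 = 34.3333
a^5/(5!(1-ρ)) = 1024.0000/(120 × 0.2000) = 42.6667
P₀ = 1/(34.3333 + 42.6667) = 0.01299
Lq = P₀·a^5·ρ / (5!(1-ρ)²) = 0.012987013 × 1024.0000 × 0.80000000 / (120 × 0.040000000) = 2.2165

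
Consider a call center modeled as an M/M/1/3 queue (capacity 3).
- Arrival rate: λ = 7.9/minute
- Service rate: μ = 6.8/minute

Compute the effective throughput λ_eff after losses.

ρ = λ/μ = 7.9/6.8 = 1.16176
P₀ = (1-ρ)/(1-ρ^(K+1)) = (1-1.16176)/(1-1.16176^4) = -0.1618/-0.8217 = 0.1969
P_K = P₀×ρ^K = 0.1969 × 1.16176^3 = 0.1969 × 1.5680 = 0.3087
λ_eff = λ(1-P_K) = 7.9 × (1 - 0.3087) = 7.9 × 0.6913 = 5.4613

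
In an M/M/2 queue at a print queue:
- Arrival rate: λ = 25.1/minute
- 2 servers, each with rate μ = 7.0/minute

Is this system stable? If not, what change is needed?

Stability requires ρ = λ/(cμ) < 1
ρ = 25.1/(2 × 7.0) = 25.1/14.00 = 1.7929
Since 1.7929 ≥ 1, the system is UNSTABLE.
Need c > λ/μ = 25.1/7.0 = 3.59.
Minimum servers needed: c = 4.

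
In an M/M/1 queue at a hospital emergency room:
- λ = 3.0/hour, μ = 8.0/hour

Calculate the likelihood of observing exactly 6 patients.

ρ = λ/μ = 3.0/8.0 = 0.3750
P(n) = (1-ρ)ρⁿ
P(6) = (1-0.3750) × 0.3750^6
P(6) = 0.6250 × 0.002781
P(6) = 0.001738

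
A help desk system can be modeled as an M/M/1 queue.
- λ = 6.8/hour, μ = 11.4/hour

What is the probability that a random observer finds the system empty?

ρ = λ/μ = 6.8/11.4 = 0.5965
P(0) = 1 - ρ = 1 - 0.5965 = 0.4035
The server is idle 40.35% of the time.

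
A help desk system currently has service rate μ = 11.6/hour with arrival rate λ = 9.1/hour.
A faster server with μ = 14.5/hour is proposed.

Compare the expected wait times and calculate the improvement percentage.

System 1: ρ₁ = 9.1/11.6 = 0.7845, W₁ = 1/(11.6-9.1) = 0.4000
System 2: ρ₂ = 9.1/14.5 = 0.6276, W₂ = 1/(14.5-9.1) = 0.1852
Improvement: (W₁-W₂)/W₁ = (0.4000-0.1852)/0.4000 = 53.70%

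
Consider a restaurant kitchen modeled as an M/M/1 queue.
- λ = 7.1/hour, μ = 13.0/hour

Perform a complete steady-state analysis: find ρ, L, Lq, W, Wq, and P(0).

Step 1: ρ = λ/μ = 7.1/13.0 = 0.5462
Step 2: L = λ/(μ-λ) = 7.1/5.90 = 1.2034
Step 3: Lq = λ²/(μ(μ-λ)) = 50.41/(13.0×5.90) = 0.6572
Step 4: W = 1/(μ-λ) = 1/5.90 = 0.16949
Step 5: Wq = λ/(μ(μ-λ)) = 7.1/(13.0×5.90) = 0.09257
Step 6: P(0) = 1-ρ = 0.4538
Verify: L = λW = 7.1×0.16949 = 1.2034 ✔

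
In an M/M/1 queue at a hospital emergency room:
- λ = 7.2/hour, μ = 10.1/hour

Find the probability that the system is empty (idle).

ρ = λ/μ = 7.2/10.1 = 0.7129
P(0) = 1 - ρ = 1 - 0.7129 = 0.2871
The server is idle 28.71% of the time.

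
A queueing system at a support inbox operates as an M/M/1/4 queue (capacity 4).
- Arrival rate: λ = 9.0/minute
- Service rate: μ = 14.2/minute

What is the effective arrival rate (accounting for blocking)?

ρ = λ/μ = 9.0/14.2 = 0.6338
P₀ = (1-ρ)/(1-ρ^(K+1)) = (1-0.6338)/(1-0.6338^5) = 0.3662/0.8977 = 0.4079
P_K = P₀×ρ^K = 0.40792 × 0.6338^4 = 0.40792 × 0.16136 = 0.06582
λ_eff = λ(1-P_K) = 9.0 × (1 - 0.06582) = 9.0 × 0.93418 = 8.4076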